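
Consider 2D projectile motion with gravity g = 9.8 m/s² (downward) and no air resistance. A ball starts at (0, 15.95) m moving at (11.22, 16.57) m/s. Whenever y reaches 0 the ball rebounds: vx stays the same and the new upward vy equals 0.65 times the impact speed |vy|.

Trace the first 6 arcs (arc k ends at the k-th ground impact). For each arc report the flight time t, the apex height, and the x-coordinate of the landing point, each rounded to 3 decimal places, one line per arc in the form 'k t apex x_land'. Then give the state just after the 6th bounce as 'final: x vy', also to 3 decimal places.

Arc 1: start y=15.950, vy=16.570 → t=4.163, apex=29.958, x_land=46.714, impact vy=-24.232
  bounce: vy ← 0.65·24.232 = 15.751
Arc 2: start y=0.000, vy=15.751 → t=3.214, apex=12.657, x_land=82.780, impact vy=-15.751
  bounce: vy ← 0.65·15.751 = 10.238
Arc 3: start y=0.000, vy=10.238 → t=2.089, apex=5.348, x_land=106.223, impact vy=-10.238
  bounce: vy ← 0.65·10.238 = 6.655
Arc 4: start y=0.000, vy=6.655 → t=1.358, apex=2.259, x_land=121.461, impact vy=-6.655
  bounce: vy ← 0.65·6.655 = 4.326
Arc 5: start y=0.000, vy=4.326 → t=0.883, apex=0.955, x_land=131.365, impact vy=-4.326
  bounce: vy ← 0.65·4.326 = 2.812
Arc 6: start y=0.000, vy=2.812 → t=0.574, apex=0.403, x_land=137.803, impact vy=-2.812
  bounce: vy ← 0.65·2.812 = 1.828

1 4.163 29.958 46.714
2 3.214 12.657 82.780
3 2.089 5.348 106.223
4 1.358 2.259 121.461
5 0.883 0.955 131.365
6 0.574 0.403 137.803
final: 137.803 1.828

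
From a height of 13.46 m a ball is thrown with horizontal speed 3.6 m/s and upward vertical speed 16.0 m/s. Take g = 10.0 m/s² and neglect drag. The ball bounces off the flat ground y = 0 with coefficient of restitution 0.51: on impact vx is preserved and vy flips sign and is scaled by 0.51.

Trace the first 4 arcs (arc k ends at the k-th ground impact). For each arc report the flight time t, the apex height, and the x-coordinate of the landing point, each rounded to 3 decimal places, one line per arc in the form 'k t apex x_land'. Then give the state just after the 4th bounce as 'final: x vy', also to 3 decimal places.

1 3.892 26.260 14.010
2 2.338 6.830 22.425
3 1.192 1.777 26.717
4 0.608 0.462 28.906
final: 28.906 1.550

Arc 1: start y=13.460, vy=16.000 → t=3.892, apex=26.260, x_land=14.010, impact vy=-22.917
  bounce: vy ← 0.51·22.917 = 11.688
Arc 2: start y=0.000, vy=11.688 → t=2.338, apex=6.830, x_land=22.425, impact vy=-11.688
  bounce: vy ← 0.51·11.688 = 5.961
Arc 3: start y=0.000, vy=5.961 → t=1.192, apex=1.777, x_land=26.717, impact vy=-5.961
  bounce: vy ← 0.51·5.961 = 3.040
Arc 4: start y=0.000, vy=3.040 → t=0.608, apex=0.462, x_land=28.906, impact vy=-3.040
  bounce: vy ← 0.51·3.040 = 1.550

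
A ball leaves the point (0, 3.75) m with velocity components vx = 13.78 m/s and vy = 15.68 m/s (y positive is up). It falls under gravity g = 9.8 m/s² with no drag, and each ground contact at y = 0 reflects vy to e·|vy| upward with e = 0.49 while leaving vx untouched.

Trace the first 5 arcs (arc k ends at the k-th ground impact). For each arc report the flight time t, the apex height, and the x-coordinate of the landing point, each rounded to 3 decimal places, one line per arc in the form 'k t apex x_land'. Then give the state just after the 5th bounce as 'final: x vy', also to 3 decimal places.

Arc 1: start y=3.750, vy=15.680 → t=3.424, apex=16.294, x_land=47.176, impact vy=-17.871
  bounce: vy ← 0.49·17.871 = 8.757
Arc 2: start y=0.000, vy=8.757 → t=1.787, apex=3.912, x_land=71.802, impact vy=-8.757
  bounce: vy ← 0.49·8.757 = 4.291
Arc 3: start y=0.000, vy=4.291 → t=0.876, apex=0.939, x_land=83.869, impact vy=-4.291
  bounce: vy ← 0.49·4.291 = 2.102
Arc 4: start y=0.000, vy=2.102 → t=0.429, apex=0.226, x_land=89.782, impact vy=-2.102
  bounce: vy ← 0.49·2.102 = 1.030
Arc 5: start y=0.000, vy=1.030 → t=0.210, apex=0.054, x_land=92.679, impact vy=-1.030
  bounce: vy ← 0.49·1.030 = 0.505

1 3.424 16.294 47.176
2 1.787 3.912 71.802
3 0.876 0.939 83.869
4 0.429 0.226 89.782
5 0.210 0.054 92.679
final: 92.679 0.505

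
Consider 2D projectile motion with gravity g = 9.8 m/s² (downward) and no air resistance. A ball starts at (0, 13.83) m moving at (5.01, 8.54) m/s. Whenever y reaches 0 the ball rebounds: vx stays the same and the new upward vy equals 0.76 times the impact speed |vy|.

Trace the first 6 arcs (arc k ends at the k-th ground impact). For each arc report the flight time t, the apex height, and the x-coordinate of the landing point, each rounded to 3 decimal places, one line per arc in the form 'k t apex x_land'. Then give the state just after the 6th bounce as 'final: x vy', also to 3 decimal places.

Arc 1: start y=13.830, vy=8.540 → t=2.764, apex=17.551, x_land=13.848, impact vy=-18.547
  bounce: vy ← 0.76·18.547 = 14.096
Arc 2: start y=0.000, vy=14.096 → t=2.877, apex=10.137, x_land=28.260, impact vy=-14.096
  bounce: vy ← 0.76·14.096 = 10.713
Arc 3: start y=0.000, vy=10.713 → t=2.186, apex=5.855, x_land=39.213, impact vy=-10.713
  bounce: vy ← 0.76·10.713 = 8.142
Arc 4: start y=0.000, vy=8.142 → t=1.662, apex=3.382, x_land=47.538, impact vy=-8.142
  bounce: vy ← 0.76·8.142 = 6.188
Arc 5: start y=0.000, vy=6.188 → t=1.263, apex=1.953, x_land=53.865, impact vy=-6.188
  bounce: vy ← 0.76·6.188 = 4.703
Arc 6: start y=0.000, vy=4.703 → t=0.960, apex=1.128, x_land=58.673, impact vy=-4.703
  bounce: vy ← 0.76·4.703 = 3.574

1 2.764 17.551 13.848
2 2.877 10.137 28.260
3 2.186 5.855 39.213
4 1.662 3.382 47.538
5 1.263 1.953 53.865
6 0.960 1.128 58.673
final: 58.673 3.574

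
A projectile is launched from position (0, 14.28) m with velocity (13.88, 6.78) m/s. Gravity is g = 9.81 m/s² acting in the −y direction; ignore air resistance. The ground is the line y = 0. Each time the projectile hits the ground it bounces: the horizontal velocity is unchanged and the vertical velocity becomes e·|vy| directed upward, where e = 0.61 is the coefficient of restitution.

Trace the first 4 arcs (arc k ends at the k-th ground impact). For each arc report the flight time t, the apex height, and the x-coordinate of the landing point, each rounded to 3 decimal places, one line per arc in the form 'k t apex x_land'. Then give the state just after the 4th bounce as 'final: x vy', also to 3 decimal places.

Arc 1: start y=14.280, vy=6.780 → t=2.532, apex=16.623, x_land=35.145, impact vy=-18.059
  bounce: vy ← 0.61·18.059 = 11.016
Arc 2: start y=0.000, vy=11.016 → t=2.246, apex=6.185, x_land=66.318, impact vy=-11.016
  bounce: vy ← 0.61·11.016 = 6.720
Arc 3: start y=0.000, vy=6.720 → t=1.370, apex=2.302, x_land=85.334, impact vy=-6.720
  bounce: vy ← 0.61·6.720 = 4.099
Arc 4: start y=0.000, vy=4.099 → t=0.836, apex=0.856, x_land=96.934, impact vy=-4.099
  bounce: vy ← 0.61·4.099 = 2.500

1 2.532 16.623 35.145
2 2.246 6.185 66.318
3 1.370 2.302 85.334
4 0.836 0.856 96.934
final: 96.934 2.500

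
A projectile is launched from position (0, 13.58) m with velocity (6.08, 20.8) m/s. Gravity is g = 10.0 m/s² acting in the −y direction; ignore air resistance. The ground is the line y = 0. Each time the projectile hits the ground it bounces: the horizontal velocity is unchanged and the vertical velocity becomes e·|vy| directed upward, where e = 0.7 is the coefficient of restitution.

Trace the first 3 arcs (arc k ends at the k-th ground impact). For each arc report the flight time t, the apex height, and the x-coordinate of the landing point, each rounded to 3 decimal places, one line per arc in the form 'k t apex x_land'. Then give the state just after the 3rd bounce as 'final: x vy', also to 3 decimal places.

1 4.734 35.212 28.781
2 3.715 17.254 51.370
3 2.601 8.454 67.182
final: 67.182 9.102

Arc 1: start y=13.580, vy=20.800 → t=4.734, apex=35.212, x_land=28.781, impact vy=-26.538
  bounce: vy ← 0.7·26.538 = 18.576
Arc 2: start y=0.000, vy=18.576 → t=3.715, apex=17.254, x_land=51.370, impact vy=-18.576
  bounce: vy ← 0.7·18.576 = 13.003
Arc 3: start y=0.000, vy=13.003 → t=2.601, apex=8.454, x_land=67.182, impact vy=-13.003
  bounce: vy ← 0.7·13.003 = 9.102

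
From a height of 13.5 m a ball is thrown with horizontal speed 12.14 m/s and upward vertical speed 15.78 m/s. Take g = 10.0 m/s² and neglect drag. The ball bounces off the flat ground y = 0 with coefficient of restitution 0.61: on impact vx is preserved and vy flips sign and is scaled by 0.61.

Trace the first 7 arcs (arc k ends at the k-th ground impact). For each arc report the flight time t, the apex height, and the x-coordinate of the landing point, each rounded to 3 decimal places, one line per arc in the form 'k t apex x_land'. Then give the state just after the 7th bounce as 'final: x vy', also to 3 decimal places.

1 3.856 25.950 46.814
2 2.779 9.656 80.556
3 1.695 3.593 101.138
4 1.034 1.337 113.693
5 0.631 0.497 121.352
6 0.385 0.185 126.024
7 0.235 0.069 128.874
final: 128.874 0.716

Arc 1: start y=13.500, vy=15.780 → t=3.856, apex=25.950, x_land=46.814, impact vy=-22.782
  bounce: vy ← 0.61·22.782 = 13.897
Arc 2: start y=0.000, vy=13.897 → t=2.779, apex=9.656, x_land=80.556, impact vy=-13.897
  bounce: vy ← 0.61·13.897 = 8.477
Arc 3: start y=0.000, vy=8.477 → t=1.695, apex=3.593, x_land=101.138, impact vy=-8.477
  bounce: vy ← 0.61·8.477 = 5.171
Arc 4: start y=0.000, vy=5.171 → t=1.034, apex=1.337, x_land=113.693, impact vy=-5.171
  bounce: vy ← 0.61·5.171 = 3.154
Arc 5: start y=0.000, vy=3.154 → t=0.631, apex=0.497, x_land=121.352, impact vy=-3.154
  bounce: vy ← 0.61·3.154 = 1.924
Arc 6: start y=0.000, vy=1.924 → t=0.385, apex=0.185, x_land=126.024, impact vy=-1.924
  bounce: vy ← 0.61·1.924 = 1.174
Arc 7: start y=0.000, vy=1.174 → t=0.235, apex=0.069, x_land=128.874, impact vy=-1.174
  bounce: vy ← 0.61·1.174 = 0.716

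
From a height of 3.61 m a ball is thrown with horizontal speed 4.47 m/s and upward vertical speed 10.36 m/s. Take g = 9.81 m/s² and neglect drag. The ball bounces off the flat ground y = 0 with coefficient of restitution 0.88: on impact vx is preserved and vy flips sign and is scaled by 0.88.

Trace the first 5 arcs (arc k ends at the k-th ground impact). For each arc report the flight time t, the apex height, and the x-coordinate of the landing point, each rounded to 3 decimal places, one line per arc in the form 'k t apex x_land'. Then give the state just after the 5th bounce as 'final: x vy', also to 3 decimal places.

1 2.417 9.080 10.803
2 2.395 7.032 21.507
3 2.107 5.445 30.926
4 1.854 4.217 39.216
5 1.632 3.266 46.510
final: 46.510 7.044

Arc 1: start y=3.610, vy=10.360 → t=2.417, apex=9.080, x_land=10.803, impact vy=-13.348
  bounce: vy ← 0.88·13.348 = 11.746
Arc 2: start y=0.000, vy=11.746 → t=2.395, apex=7.032, x_land=21.507, impact vy=-11.746
  bounce: vy ← 0.88·11.746 = 10.336
Arc 3: start y=0.000, vy=10.336 → t=2.107, apex=5.445, x_land=30.926, impact vy=-10.336
  bounce: vy ← 0.88·10.336 = 9.096
Arc 4: start y=0.000, vy=9.096 → t=1.854, apex=4.217, x_land=39.216, impact vy=-9.096
  bounce: vy ← 0.88·9.096 = 8.004
Arc 5: start y=0.000, vy=8.004 → t=1.632, apex=3.266, x_land=46.510, impact vy=-8.004
  bounce: vy ← 0.88·8.004 = 7.044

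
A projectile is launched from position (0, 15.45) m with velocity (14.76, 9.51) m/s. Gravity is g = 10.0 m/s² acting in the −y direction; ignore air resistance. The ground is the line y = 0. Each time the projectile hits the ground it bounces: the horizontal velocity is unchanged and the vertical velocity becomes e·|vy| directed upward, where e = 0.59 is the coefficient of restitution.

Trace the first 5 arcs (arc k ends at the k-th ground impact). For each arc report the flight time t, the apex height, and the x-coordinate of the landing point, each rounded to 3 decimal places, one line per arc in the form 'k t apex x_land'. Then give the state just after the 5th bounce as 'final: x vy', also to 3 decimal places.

Arc 1: start y=15.450, vy=9.510 → t=2.950, apex=19.972, x_land=43.536, impact vy=-19.986
  bounce: vy ← 0.59·19.986 = 11.792
Arc 2: start y=0.000, vy=11.792 → t=2.358, apex=6.952, x_land=78.345, impact vy=-11.792
  bounce: vy ← 0.59·11.792 = 6.957
Arc 3: start y=0.000, vy=6.957 → t=1.391, apex=2.420, x_land=98.883, impact vy=-6.957
  bounce: vy ← 0.59·6.957 = 4.105
Arc 4: start y=0.000, vy=4.105 → t=0.821, apex=0.842, x_land=111.000, impact vy=-4.105
  bounce: vy ← 0.59·4.105 = 2.422
Arc 5: start y=0.000, vy=2.422 → t=0.484, apex=0.293, x_land=118.149, impact vy=-2.422
  bounce: vy ← 0.59·2.422 = 1.429

1 2.950 19.972 43.536
2 2.358 6.952 78.345
3 1.391 2.420 98.883
4 0.821 0.842 111.000
5 0.484 0.293 118.149
final: 118.149 1.429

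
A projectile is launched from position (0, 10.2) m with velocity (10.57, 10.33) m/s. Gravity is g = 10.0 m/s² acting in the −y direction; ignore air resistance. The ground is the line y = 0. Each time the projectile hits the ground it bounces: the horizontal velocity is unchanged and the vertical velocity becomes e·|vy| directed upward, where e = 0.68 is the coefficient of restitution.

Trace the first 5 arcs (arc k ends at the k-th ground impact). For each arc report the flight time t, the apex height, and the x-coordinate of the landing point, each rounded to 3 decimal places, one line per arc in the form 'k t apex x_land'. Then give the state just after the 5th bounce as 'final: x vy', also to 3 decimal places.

Arc 1: start y=10.200, vy=10.330 → t=2.796, apex=15.535, x_land=29.550, impact vy=-17.627
  bounce: vy ← 0.68·17.627 = 11.986
Arc 2: start y=0.000, vy=11.986 → t=2.397, apex=7.184, x_land=54.890, impact vy=-11.986
  bounce: vy ← 0.68·11.986 = 8.151
Arc 3: start y=0.000, vy=8.151 → t=1.630, apex=3.322, x_land=72.120, impact vy=-8.151
  bounce: vy ← 0.68·8.151 = 5.542
Arc 4: start y=0.000, vy=5.542 → t=1.108, apex=1.536, x_land=83.837, impact vy=-5.542
  bounce: vy ← 0.68·5.542 = 3.769
Arc 5: start y=0.000, vy=3.769 → t=0.754, apex=0.710, x_land=91.804, impact vy=-3.769
  bounce: vy ← 0.68·3.769 = 2.563

1 2.796 15.535 29.550
2 2.397 7.184 54.890
3 1.630 3.322 72.120
4 1.108 1.536 83.837
5 0.754 0.710 91.804
final: 91.804 2.563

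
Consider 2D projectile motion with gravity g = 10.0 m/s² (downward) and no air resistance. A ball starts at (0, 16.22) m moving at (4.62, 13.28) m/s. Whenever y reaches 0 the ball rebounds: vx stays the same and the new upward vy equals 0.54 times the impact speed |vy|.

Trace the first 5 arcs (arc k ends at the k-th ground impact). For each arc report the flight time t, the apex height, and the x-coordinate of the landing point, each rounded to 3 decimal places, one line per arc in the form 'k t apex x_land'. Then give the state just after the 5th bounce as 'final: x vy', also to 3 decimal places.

Arc 1: start y=16.220, vy=13.280 → t=3.566, apex=25.038, x_land=16.474, impact vy=-22.378
  bounce: vy ← 0.54·22.378 = 12.084
Arc 2: start y=0.000, vy=12.084 → t=2.417, apex=7.301, x_land=27.639, impact vy=-12.084
  bounce: vy ← 0.54·12.084 = 6.525
Arc 3: start y=0.000, vy=6.525 → t=1.305, apex=2.129, x_land=33.669, impact vy=-6.525
  bounce: vy ← 0.54·6.525 = 3.524
Arc 4: start y=0.000, vy=3.524 → t=0.705, apex=0.621, x_land=36.925, impact vy=-3.524
  bounce: vy ← 0.54·3.524 = 1.903
Arc 5: start y=0.000, vy=1.903 → t=0.381, apex=0.181, x_land=38.683, impact vy=-1.903
  bounce: vy ← 0.54·1.903 = 1.028

1 3.566 25.038 16.474
2 2.417 7.301 27.639
3 1.305 2.129 33.669
4 0.705 0.621 36.925
5 0.381 0.181 38.683
final: 38.683 1.028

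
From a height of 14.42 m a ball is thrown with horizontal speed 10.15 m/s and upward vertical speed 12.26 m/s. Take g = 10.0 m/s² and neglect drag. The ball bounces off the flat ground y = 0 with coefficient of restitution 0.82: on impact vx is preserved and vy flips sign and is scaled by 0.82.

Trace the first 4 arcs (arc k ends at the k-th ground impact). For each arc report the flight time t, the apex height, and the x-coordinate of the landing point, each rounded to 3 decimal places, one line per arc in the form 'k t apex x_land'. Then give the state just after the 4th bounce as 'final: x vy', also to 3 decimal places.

Arc 1: start y=14.420, vy=12.260 → t=3.321, apex=21.935, x_land=33.703, impact vy=-20.945
  bounce: vy ← 0.82·20.945 = 17.175
Arc 2: start y=0.000, vy=17.175 → t=3.435, apex=14.749, x_land=68.569, impact vy=-17.175
  bounce: vy ← 0.82·17.175 = 14.084
Arc 3: start y=0.000, vy=14.084 → t=2.817, apex=9.917, x_land=97.159, impact vy=-14.084
  bounce: vy ← 0.82·14.084 = 11.549
Arc 4: start y=0.000, vy=11.549 → t=2.310, apex=6.669, x_land=120.603, impact vy=-11.549
  bounce: vy ← 0.82·11.549 = 9.470

1 3.321 21.935 33.703
2 3.435 14.749 68.569
3 2.817 9.917 97.159
4 2.310 6.669 120.603
final: 120.603 9.470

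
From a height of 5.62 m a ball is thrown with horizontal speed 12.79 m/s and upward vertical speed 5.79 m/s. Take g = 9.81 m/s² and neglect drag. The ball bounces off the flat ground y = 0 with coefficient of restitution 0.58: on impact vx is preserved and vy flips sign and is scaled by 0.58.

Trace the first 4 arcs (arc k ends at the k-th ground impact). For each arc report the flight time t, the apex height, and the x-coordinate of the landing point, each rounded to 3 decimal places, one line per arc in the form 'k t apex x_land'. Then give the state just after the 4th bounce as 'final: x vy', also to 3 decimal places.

1 1.813 7.329 23.183
2 1.418 2.465 41.318
3 0.822 0.829 51.836
4 0.477 0.279 57.937
final: 57.937 1.357

Arc 1: start y=5.620, vy=5.790 → t=1.813, apex=7.329, x_land=23.183, impact vy=-11.991
  bounce: vy ← 0.58·11.991 = 6.955
Arc 2: start y=0.000, vy=6.955 → t=1.418, apex=2.465, x_land=41.318, impact vy=-6.955
  bounce: vy ← 0.58·6.955 = 4.034
Arc 3: start y=0.000, vy=4.034 → t=0.822, apex=0.829, x_land=51.836, impact vy=-4.034
  bounce: vy ← 0.58·4.034 = 2.340
Arc 4: start y=0.000, vy=2.340 → t=0.477, apex=0.279, x_land=57.937, impact vy=-2.340
  bounce: vy ← 0.58·2.340 = 1.357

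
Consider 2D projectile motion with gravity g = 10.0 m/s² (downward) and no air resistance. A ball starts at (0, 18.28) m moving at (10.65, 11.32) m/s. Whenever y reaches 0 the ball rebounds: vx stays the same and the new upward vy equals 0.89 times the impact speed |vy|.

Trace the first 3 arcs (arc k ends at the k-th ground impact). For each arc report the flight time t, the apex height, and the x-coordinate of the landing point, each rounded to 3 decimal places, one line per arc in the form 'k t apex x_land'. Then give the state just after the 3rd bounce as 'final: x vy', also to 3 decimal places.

1 3.354 24.687 35.720
2 3.955 19.555 77.843
3 3.520 15.489 115.333
final: 115.333 15.665

Arc 1: start y=18.280, vy=11.320 → t=3.354, apex=24.687, x_land=35.720, impact vy=-22.220
  bounce: vy ← 0.89·22.220 = 19.776
Arc 2: start y=0.000, vy=19.776 → t=3.955, apex=19.555, x_land=77.843, impact vy=-19.776
  bounce: vy ← 0.89·19.776 = 17.601
Arc 3: start y=0.000, vy=17.601 → t=3.520, apex=15.489, x_land=115.333, impact vy=-17.601
  bounce: vy ← 0.89·17.601 = 15.665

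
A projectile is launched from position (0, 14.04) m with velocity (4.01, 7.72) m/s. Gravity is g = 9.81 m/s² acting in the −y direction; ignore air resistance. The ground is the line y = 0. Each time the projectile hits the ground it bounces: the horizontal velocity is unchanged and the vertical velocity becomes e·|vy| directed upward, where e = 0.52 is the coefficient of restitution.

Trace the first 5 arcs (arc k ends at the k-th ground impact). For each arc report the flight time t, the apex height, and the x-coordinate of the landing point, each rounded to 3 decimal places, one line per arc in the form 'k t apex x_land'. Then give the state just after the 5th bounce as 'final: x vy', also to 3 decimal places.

1 2.653 17.078 10.638
2 1.941 4.618 18.420
3 1.009 1.249 22.466
4 0.525 0.338 24.570
5 0.273 0.091 25.664
final: 25.664 0.696

Arc 1: start y=14.040, vy=7.720 → t=2.653, apex=17.078, x_land=10.638, impact vy=-18.305
  bounce: vy ← 0.52·18.305 = 9.518
Arc 2: start y=0.000, vy=9.518 → t=1.941, apex=4.618, x_land=18.420, impact vy=-9.518
  bounce: vy ← 0.52·9.518 = 4.950
Arc 3: start y=0.000, vy=4.950 → t=1.009, apex=1.249, x_land=22.466, impact vy=-4.950
  bounce: vy ← 0.52·4.950 = 2.574
Arc 4: start y=0.000, vy=2.574 → t=0.525, apex=0.338, x_land=24.570, impact vy=-2.574
  bounce: vy ← 0.52·2.574 = 1.338
Arc 5: start y=0.000, vy=1.338 → t=0.273, apex=0.091, x_land=25.664, impact vy=-1.338
  bounce: vy ← 0.52·1.338 = 0.696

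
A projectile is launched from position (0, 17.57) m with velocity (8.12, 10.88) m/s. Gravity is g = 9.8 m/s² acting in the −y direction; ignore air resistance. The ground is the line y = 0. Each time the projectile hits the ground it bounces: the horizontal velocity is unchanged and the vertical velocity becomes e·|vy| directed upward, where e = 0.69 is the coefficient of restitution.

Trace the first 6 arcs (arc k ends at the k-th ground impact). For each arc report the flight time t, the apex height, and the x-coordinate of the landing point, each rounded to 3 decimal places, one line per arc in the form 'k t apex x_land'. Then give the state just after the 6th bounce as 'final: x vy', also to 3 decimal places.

Arc 1: start y=17.570, vy=10.880 → t=3.305, apex=23.610, x_land=26.839, impact vy=-21.512
  bounce: vy ← 0.69·21.512 = 14.843
Arc 2: start y=0.000, vy=14.843 → t=3.029, apex=11.240, x_land=51.436, impact vy=-14.843
  bounce: vy ← 0.69·14.843 = 10.242
Arc 3: start y=0.000, vy=10.242 → t=2.090, apex=5.352, x_land=68.407, impact vy=-10.242
  bounce: vy ← 0.69·10.242 = 7.067
Arc 4: start y=0.000, vy=7.067 → t=1.442, apex=2.548, x_land=80.118, impact vy=-7.067
  bounce: vy ← 0.69·7.067 = 4.876
Arc 5: start y=0.000, vy=4.876 → t=0.995, apex=1.213, x_land=88.198, impact vy=-4.876
  bounce: vy ← 0.69·4.876 = 3.364
Arc 6: start y=0.000, vy=3.364 → t=0.687, apex=0.578, x_land=93.774, impact vy=-3.364
  bounce: vy ← 0.69·3.364 = 2.321

1 3.305 23.610 26.839
2 3.029 11.240 51.436
3 2.090 5.352 68.407
4 1.442 2.548 80.118
5 0.995 1.213 88.198
6 0.687 0.578 93.774
final: 93.774 2.321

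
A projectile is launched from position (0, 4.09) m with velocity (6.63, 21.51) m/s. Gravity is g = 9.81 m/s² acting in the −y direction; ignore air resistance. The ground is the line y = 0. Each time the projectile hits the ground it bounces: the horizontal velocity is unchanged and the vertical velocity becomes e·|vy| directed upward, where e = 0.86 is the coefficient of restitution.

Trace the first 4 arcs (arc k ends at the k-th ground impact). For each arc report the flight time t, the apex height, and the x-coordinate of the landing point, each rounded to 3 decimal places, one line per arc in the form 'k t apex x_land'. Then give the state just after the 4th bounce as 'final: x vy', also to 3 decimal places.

1 4.568 27.672 30.285
2 4.085 20.466 57.371
3 3.513 15.137 80.665
4 3.022 11.195 100.697
final: 100.697 12.746

Arc 1: start y=4.090, vy=21.510 → t=4.568, apex=27.672, x_land=30.285, impact vy=-23.301
  bounce: vy ← 0.86·23.301 = 20.039
Arc 2: start y=0.000, vy=20.039 → t=4.085, apex=20.466, x_land=57.371, impact vy=-20.039
  bounce: vy ← 0.86·20.039 = 17.233
Arc 3: start y=0.000, vy=17.233 → t=3.513, apex=15.137, x_land=80.665, impact vy=-17.233
  bounce: vy ← 0.86·17.233 = 14.821
Arc 4: start y=0.000, vy=14.821 → t=3.022, apex=11.195, x_land=100.697, impact vy=-14.821
  bounce: vy ← 0.86·14.821 = 12.746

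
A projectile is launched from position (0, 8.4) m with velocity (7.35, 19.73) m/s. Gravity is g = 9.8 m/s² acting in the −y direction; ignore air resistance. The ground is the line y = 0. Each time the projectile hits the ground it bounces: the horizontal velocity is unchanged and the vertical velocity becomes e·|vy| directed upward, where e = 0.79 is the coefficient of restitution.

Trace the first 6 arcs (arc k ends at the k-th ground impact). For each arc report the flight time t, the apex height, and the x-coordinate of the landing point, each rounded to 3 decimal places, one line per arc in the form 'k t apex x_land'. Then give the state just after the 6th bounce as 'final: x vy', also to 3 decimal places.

Arc 1: start y=8.400, vy=19.730 → t=4.415, apex=28.261, x_land=32.449, impact vy=-23.535
  bounce: vy ← 0.79·23.535 = 18.593
Arc 2: start y=0.000, vy=18.593 → t=3.794, apex=17.638, x_land=60.338, impact vy=-18.593
  bounce: vy ← 0.79·18.593 = 14.688
Arc 3: start y=0.000, vy=14.688 → t=2.998, apex=11.008, x_land=82.371, impact vy=-14.688
  bounce: vy ← 0.79·14.688 = 11.604
Arc 4: start y=0.000, vy=11.604 → t=2.368, apex=6.870, x_land=99.777, impact vy=-11.604
  bounce: vy ← 0.79·11.604 = 9.167
Arc 5: start y=0.000, vy=9.167 → t=1.871, apex=4.287, x_land=113.527, impact vy=-9.167
  bounce: vy ← 0.79·9.167 = 7.242
Arc 6: start y=0.000, vy=7.242 → t=1.478, apex=2.676, x_land=124.390, impact vy=-7.242
  bounce: vy ← 0.79·7.242 = 5.721

1 4.415 28.261 32.449
2 3.794 17.638 60.338
3 2.998 11.008 82.371
4 2.368 6.870 99.777
5 1.871 4.287 113.527
6 1.478 2.676 124.390
final: 124.390 5.721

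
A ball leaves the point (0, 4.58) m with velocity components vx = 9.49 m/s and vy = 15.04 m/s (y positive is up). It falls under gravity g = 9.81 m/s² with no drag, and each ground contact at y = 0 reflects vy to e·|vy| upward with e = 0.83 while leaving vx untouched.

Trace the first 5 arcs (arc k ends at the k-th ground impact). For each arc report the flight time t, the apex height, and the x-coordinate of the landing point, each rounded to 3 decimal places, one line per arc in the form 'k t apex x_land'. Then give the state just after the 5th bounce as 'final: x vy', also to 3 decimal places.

1 3.345 16.109 31.748
2 3.008 11.098 60.297
3 2.497 7.645 83.992
4 2.072 5.267 103.660
5 1.720 3.628 119.984
final: 119.984 7.003

Arc 1: start y=4.580, vy=15.040 → t=3.345, apex=16.109, x_land=31.748, impact vy=-17.778
  bounce: vy ← 0.83·17.778 = 14.756
Arc 2: start y=0.000, vy=14.756 → t=3.008, apex=11.098, x_land=60.297, impact vy=-14.756
  bounce: vy ← 0.83·14.756 = 12.247
Arc 3: start y=0.000, vy=12.247 → t=2.497, apex=7.645, x_land=83.992, impact vy=-12.247
  bounce: vy ← 0.83·12.247 = 10.165
Arc 4: start y=0.000, vy=10.165 → t=2.072, apex=5.267, x_land=103.660, impact vy=-10.165
  bounce: vy ← 0.83·10.165 = 8.437
Arc 5: start y=0.000, vy=8.437 → t=1.720, apex=3.628, x_land=119.984, impact vy=-8.437
  bounce: vy ← 0.83·8.437 = 7.003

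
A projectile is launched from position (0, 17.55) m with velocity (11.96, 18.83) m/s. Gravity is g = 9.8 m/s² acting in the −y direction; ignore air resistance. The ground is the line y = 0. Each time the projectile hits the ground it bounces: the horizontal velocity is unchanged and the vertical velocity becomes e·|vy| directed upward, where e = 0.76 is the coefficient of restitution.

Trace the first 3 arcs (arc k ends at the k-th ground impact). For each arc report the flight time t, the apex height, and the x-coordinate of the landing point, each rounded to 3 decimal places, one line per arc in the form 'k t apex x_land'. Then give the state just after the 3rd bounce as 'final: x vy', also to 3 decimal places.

Arc 1: start y=17.550, vy=18.830 → t=4.618, apex=35.640, x_land=55.236, impact vy=-26.430
  bounce: vy ← 0.76·26.430 = 20.087
Arc 2: start y=0.000, vy=20.087 → t=4.099, apex=20.586, x_land=104.264, impact vy=-20.087
  bounce: vy ← 0.76·20.087 = 15.266
Arc 3: start y=0.000, vy=15.266 → t=3.116, apex=11.890, x_land=141.526, impact vy=-15.266
  bounce: vy ← 0.76·15.266 = 11.602

1 4.618 35.640 55.236
2 4.099 20.586 104.264
3 3.116 11.890 141.526
final: 141.526 11.602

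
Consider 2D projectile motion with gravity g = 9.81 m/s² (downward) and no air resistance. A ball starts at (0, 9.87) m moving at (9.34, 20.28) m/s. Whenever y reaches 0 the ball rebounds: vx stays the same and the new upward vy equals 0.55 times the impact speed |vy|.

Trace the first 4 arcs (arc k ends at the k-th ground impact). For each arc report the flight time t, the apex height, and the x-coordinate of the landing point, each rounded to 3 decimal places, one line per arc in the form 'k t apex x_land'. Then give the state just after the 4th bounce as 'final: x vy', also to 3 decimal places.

1 4.574 30.832 42.725
2 2.758 9.327 68.484
3 1.517 2.821 82.651
4 0.834 0.853 90.443
final: 90.443 2.251

Arc 1: start y=9.870, vy=20.280 → t=4.574, apex=30.832, x_land=42.725, impact vy=-24.595
  bounce: vy ← 0.55·24.595 = 13.527
Arc 2: start y=0.000, vy=13.527 → t=2.758, apex=9.327, x_land=68.484, impact vy=-13.527
  bounce: vy ← 0.55·13.527 = 7.440
Arc 3: start y=0.000, vy=7.440 → t=1.517, apex=2.821, x_land=82.651, impact vy=-7.440
  bounce: vy ← 0.55·7.440 = 4.092
Arc 4: start y=0.000, vy=4.092 → t=0.834, apex=0.853, x_land=90.443, impact vy=-4.092
  bounce: vy ← 0.55·4.092 = 2.251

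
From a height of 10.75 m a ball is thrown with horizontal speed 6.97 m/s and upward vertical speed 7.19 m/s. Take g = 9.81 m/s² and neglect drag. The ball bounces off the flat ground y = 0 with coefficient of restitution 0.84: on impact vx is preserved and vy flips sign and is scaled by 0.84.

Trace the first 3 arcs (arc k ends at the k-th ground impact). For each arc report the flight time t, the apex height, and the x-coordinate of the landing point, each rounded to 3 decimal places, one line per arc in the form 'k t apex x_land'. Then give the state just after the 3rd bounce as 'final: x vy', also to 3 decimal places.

1 2.385 13.385 16.622
2 2.775 9.444 35.966
3 2.331 6.664 52.214
final: 52.214 9.605

Arc 1: start y=10.750, vy=7.190 → t=2.385, apex=13.385, x_land=16.622, impact vy=-16.205
  bounce: vy ← 0.84·16.205 = 13.612
Arc 2: start y=0.000, vy=13.612 → t=2.775, apex=9.444, x_land=35.966, impact vy=-13.612
  bounce: vy ← 0.84·13.612 = 11.434
Arc 3: start y=0.000, vy=11.434 → t=2.331, apex=6.664, x_land=52.214, impact vy=-11.434
  bounce: vy ← 0.84·11.434 = 9.605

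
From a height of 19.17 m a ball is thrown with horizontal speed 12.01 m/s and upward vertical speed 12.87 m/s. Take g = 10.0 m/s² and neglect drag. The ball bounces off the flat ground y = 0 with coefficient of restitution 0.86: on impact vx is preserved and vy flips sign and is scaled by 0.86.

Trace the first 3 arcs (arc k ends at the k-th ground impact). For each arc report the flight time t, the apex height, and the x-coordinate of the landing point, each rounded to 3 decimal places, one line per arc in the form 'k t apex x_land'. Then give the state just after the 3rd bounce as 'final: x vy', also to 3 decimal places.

1 3.630 27.452 43.598
2 4.030 20.303 92.001
3 3.466 15.016 133.628
final: 133.628 14.904

Arc 1: start y=19.170, vy=12.870 → t=3.630, apex=27.452, x_land=43.598, impact vy=-23.432
  bounce: vy ← 0.86·23.432 = 20.151
Arc 2: start y=0.000, vy=20.151 → t=4.030, apex=20.303, x_land=92.001, impact vy=-20.151
  bounce: vy ← 0.86·20.151 = 17.330
Arc 3: start y=0.000, vy=17.330 → t=3.466, apex=15.016, x_land=133.628, impact vy=-17.330
  bounce: vy ← 0.86·17.330 = 14.904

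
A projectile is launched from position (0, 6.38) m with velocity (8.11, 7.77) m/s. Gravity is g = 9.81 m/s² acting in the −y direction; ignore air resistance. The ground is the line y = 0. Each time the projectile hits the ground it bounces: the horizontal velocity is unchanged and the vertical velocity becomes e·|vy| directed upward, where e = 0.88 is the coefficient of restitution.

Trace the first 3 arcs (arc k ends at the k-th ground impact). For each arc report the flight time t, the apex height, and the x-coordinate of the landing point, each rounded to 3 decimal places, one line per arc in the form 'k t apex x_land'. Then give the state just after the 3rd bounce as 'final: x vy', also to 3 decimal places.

Arc 1: start y=6.380, vy=7.770 → t=2.181, apex=9.457, x_land=17.685, impact vy=-13.622
  bounce: vy ← 0.88·13.622 = 11.987
Arc 2: start y=0.000, vy=11.987 → t=2.444, apex=7.324, x_land=37.504, impact vy=-11.987
  bounce: vy ← 0.88·11.987 = 10.549
Arc 3: start y=0.000, vy=10.549 → t=2.151, apex=5.671, x_land=54.945, impact vy=-10.549
  bounce: vy ← 0.88·10.549 = 9.283

1 2.181 9.457 17.685
2 2.444 7.324 37.504
3 2.151 5.671 54.945
final: 54.945 9.283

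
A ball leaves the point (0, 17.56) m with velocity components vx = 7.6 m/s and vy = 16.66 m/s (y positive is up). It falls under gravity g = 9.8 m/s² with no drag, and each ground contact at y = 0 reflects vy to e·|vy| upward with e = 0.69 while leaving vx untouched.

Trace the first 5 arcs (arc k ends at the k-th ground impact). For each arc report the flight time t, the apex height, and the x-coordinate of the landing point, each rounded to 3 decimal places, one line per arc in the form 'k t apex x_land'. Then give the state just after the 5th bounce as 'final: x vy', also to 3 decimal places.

Arc 1: start y=17.560, vy=16.660 → t=4.244, apex=31.721, x_land=32.257, impact vy=-24.935
  bounce: vy ← 0.69·24.935 = 17.205
Arc 2: start y=0.000, vy=17.205 → t=3.511, apex=15.102, x_land=58.942, impact vy=-17.205
  bounce: vy ← 0.69·17.205 = 11.871
Arc 3: start y=0.000, vy=11.871 → t=2.423, apex=7.190, x_land=77.355, impact vy=-11.871
  bounce: vy ← 0.69·11.871 = 8.191
Arc 4: start y=0.000, vy=8.191 → t=1.672, apex=3.423, x_land=90.059, impact vy=-8.191
  bounce: vy ← 0.69·8.191 = 5.652
Arc 5: start y=0.000, vy=5.652 → t=1.153, apex=1.630, x_land=98.826, impact vy=-5.652
  bounce: vy ← 0.69·5.652 = 3.900

1 4.244 31.721 32.257
2 3.511 15.102 58.942
3 2.423 7.190 77.355
4 1.672 3.423 90.059
5 1.153 1.630 98.826
final: 98.826 3.900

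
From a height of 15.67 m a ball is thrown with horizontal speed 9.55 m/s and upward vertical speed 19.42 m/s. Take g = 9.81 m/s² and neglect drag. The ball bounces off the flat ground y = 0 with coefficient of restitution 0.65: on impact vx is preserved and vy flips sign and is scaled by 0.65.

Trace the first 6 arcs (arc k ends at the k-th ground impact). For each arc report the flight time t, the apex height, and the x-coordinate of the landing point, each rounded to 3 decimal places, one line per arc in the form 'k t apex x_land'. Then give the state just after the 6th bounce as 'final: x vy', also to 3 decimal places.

Arc 1: start y=15.670, vy=19.420 → t=4.647, apex=34.892, x_land=44.376, impact vy=-26.165
  bounce: vy ← 0.65·26.165 = 17.007
Arc 2: start y=0.000, vy=17.007 → t=3.467, apex=14.742, x_land=77.489, impact vy=-17.007
  bounce: vy ← 0.65·17.007 = 11.055
Arc 3: start y=0.000, vy=11.055 → t=2.254, apex=6.228, x_land=99.012, impact vy=-11.055
  bounce: vy ← 0.65·11.055 = 7.185
Arc 4: start y=0.000, vy=7.185 → t=1.465, apex=2.632, x_land=113.002, impact vy=-7.185
  bounce: vy ← 0.65·7.185 = 4.671
Arc 5: start y=0.000, vy=4.671 → t=0.952, apex=1.112, x_land=122.095, impact vy=-4.671
  bounce: vy ← 0.65·4.671 = 3.036
Arc 6: start y=0.000, vy=3.036 → t=0.619, apex=0.470, x_land=128.006, impact vy=-3.036
  bounce: vy ← 0.65·3.036 = 1.973

1 4.647 34.892 44.376
2 3.467 14.742 77.489
3 2.254 6.228 99.012
4 1.465 2.632 113.002
5 0.952 1.112 122.095
6 0.619 0.470 128.006
final: 128.006 1.973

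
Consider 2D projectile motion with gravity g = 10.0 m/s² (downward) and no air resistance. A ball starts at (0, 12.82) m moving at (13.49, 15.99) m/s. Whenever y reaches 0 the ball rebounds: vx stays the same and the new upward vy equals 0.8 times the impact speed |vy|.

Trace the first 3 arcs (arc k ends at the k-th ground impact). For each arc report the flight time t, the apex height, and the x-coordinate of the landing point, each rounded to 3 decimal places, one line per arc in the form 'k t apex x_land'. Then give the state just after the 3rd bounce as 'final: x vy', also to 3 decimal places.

1 3.862 25.604 52.097
2 3.621 16.387 100.940
3 2.897 10.487 140.014
final: 140.014 11.586

Arc 1: start y=12.820, vy=15.990 → t=3.862, apex=25.604, x_land=52.097, impact vy=-22.629
  bounce: vy ← 0.8·22.629 = 18.103
Arc 2: start y=0.000, vy=18.103 → t=3.621, apex=16.387, x_land=100.940, impact vy=-18.103
  bounce: vy ← 0.8·18.103 = 14.483
Arc 3: start y=0.000, vy=14.483 → t=2.897, apex=10.487, x_land=140.014, impact vy=-14.483
  bounce: vy ← 0.8·14.483 = 11.586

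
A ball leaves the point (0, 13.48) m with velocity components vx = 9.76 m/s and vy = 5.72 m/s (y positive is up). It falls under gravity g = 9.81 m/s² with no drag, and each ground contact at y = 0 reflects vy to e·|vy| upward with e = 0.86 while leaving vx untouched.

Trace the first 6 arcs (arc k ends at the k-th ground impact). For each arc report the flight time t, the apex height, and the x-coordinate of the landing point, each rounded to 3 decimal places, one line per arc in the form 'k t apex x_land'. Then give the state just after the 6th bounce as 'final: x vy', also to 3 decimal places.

Arc 1: start y=13.480, vy=5.720 → t=2.340, apex=15.148, x_land=22.842, impact vy=-17.239
  bounce: vy ← 0.86·17.239 = 14.826
Arc 2: start y=0.000, vy=14.826 → t=3.023, apex=11.203, x_land=52.343, impact vy=-14.826
  bounce: vy ← 0.86·14.826 = 12.750
Arc 3: start y=0.000, vy=12.750 → t=2.599, apex=8.286, x_land=77.713, impact vy=-12.750
  bounce: vy ← 0.86·12.750 = 10.965
Arc 4: start y=0.000, vy=10.965 → t=2.236, apex=6.128, x_land=99.532, impact vy=-10.965
  bounce: vy ← 0.86·10.965 = 9.430
Arc 5: start y=0.000, vy=9.430 → t=1.923, apex=4.532, x_land=118.296, impact vy=-9.430
  bounce: vy ← 0.86·9.430 = 8.110
Arc 6: start y=0.000, vy=8.110 → t=1.653, apex=3.352, x_land=134.433, impact vy=-8.110
  bounce: vy ← 0.86·8.110 = 6.974

1 2.340 15.148 22.842
2 3.023 11.203 52.343
3 2.599 8.286 77.713
4 2.236 6.128 99.532
5 1.923 4.532 118.296
6 1.653 3.352 134.433
final: 134.433 6.974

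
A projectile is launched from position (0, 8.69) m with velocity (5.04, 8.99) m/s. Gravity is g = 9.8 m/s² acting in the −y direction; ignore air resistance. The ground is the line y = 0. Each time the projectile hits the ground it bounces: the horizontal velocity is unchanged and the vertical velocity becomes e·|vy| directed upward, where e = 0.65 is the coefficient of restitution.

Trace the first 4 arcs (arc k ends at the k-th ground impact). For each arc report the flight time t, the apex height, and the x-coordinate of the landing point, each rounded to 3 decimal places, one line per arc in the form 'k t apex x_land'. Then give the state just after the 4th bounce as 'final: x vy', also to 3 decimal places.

Arc 1: start y=8.690, vy=8.990 → t=2.534, apex=12.813, x_land=12.774, impact vy=-15.848
  bounce: vy ← 0.65·15.848 = 10.301
Arc 2: start y=0.000, vy=10.301 → t=2.102, apex=5.414, x_land=23.369, impact vy=-10.301
  bounce: vy ← 0.65·10.301 = 6.696
Arc 3: start y=0.000, vy=6.696 → t=1.366, apex=2.287, x_land=30.256, impact vy=-6.696
  bounce: vy ← 0.65·6.696 = 4.352
Arc 4: start y=0.000, vy=4.352 → t=0.888, apex=0.966, x_land=34.732, impact vy=-4.352
  bounce: vy ← 0.65·4.352 = 2.829

1 2.534 12.813 12.774
2 2.102 5.414 23.369
3 1.366 2.287 30.256
4 0.888 0.966 34.732
final: 34.732 2.829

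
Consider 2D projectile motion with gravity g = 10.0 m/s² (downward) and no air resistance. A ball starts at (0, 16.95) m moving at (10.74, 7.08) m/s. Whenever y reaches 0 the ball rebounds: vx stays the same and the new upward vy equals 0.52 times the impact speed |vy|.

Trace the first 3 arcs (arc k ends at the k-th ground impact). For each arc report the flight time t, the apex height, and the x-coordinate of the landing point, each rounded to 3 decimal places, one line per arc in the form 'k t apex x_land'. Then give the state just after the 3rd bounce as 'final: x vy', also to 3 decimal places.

Arc 1: start y=16.950, vy=7.080 → t=2.681, apex=19.456, x_land=28.790, impact vy=-19.726
  bounce: vy ← 0.52·19.726 = 10.258
Arc 2: start y=0.000, vy=10.258 → t=2.052, apex=5.261, x_land=50.823, impact vy=-10.258
  bounce: vy ← 0.52·10.258 = 5.334
Arc 3: start y=0.000, vy=5.334 → t=1.067, apex=1.423, x_land=62.281, impact vy=-5.334
  bounce: vy ← 0.52·5.334 = 2.774

1 2.681 19.456 28.790
2 2.052 5.261 50.823
3 1.067 1.423 62.281
final: 62.281 2.774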